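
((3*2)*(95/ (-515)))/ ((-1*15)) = 38/ 515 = 0.07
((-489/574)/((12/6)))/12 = -163/4592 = -0.04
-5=-5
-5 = -5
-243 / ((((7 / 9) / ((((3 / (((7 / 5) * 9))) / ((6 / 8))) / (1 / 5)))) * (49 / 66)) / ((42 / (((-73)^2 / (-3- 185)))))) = 1809086400 / 1827847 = 989.74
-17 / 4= -4.25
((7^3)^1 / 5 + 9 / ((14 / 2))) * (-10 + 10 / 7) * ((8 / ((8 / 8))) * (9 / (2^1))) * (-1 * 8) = 8453376 / 49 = 172517.88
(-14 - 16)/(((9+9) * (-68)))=5/204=0.02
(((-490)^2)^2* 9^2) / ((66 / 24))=18677955240000 / 11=1697995930909.09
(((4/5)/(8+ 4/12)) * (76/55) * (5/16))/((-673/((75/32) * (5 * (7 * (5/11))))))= -5985/2605856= -0.00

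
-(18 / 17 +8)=-154 / 17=-9.06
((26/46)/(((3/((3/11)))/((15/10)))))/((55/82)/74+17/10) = 591630/13118809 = 0.05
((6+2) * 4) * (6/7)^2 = 1152/49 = 23.51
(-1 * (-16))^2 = 256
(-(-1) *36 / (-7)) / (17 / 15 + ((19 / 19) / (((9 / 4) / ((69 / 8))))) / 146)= -52560 / 11851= -4.44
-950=-950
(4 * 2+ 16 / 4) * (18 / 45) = 24 / 5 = 4.80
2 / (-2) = -1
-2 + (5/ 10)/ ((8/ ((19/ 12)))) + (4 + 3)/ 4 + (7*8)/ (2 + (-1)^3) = 10723/ 192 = 55.85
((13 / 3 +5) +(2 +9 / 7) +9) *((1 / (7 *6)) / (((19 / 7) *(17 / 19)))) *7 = 227 / 153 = 1.48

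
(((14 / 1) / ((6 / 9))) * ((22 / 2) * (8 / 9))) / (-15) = -616 / 45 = -13.69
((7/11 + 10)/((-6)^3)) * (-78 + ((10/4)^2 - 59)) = 6799/1056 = 6.44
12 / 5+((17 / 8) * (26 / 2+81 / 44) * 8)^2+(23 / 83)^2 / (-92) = 4244893153033 / 66685520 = 63655.40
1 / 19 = 0.05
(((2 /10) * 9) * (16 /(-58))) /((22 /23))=-828 /1595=-0.52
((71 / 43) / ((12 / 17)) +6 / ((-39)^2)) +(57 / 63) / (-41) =58089557 / 25027548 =2.32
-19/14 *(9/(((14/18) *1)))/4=-1539/392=-3.93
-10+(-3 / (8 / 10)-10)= -95 / 4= -23.75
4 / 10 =2 / 5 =0.40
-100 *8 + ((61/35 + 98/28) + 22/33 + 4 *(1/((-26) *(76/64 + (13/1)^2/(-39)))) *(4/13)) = -4255442281/5358990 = -794.08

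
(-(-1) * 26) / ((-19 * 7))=-26 / 133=-0.20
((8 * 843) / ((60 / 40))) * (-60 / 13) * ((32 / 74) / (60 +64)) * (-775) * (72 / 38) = 971136000 / 9139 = 106262.83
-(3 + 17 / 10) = -4.70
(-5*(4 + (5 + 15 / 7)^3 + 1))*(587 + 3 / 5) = -372288670 / 343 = -1085389.71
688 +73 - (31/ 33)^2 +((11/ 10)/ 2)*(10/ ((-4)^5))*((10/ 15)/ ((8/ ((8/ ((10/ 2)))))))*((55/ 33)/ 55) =760.12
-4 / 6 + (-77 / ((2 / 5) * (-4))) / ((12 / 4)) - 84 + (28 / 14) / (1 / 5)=-469 / 8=-58.62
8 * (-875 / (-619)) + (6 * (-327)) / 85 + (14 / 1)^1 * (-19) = -14615068 / 52615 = -277.77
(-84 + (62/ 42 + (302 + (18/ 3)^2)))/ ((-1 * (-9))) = 5365/ 189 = 28.39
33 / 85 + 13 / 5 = 254 / 85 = 2.99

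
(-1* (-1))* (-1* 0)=0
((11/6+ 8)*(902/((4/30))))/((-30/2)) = -26609/6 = -4434.83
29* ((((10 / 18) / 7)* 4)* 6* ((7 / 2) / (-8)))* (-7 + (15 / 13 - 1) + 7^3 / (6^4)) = 16078325 / 101088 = 159.05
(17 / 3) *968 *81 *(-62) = -27547344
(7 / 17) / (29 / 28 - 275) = -196 / 130407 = -0.00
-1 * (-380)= 380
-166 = -166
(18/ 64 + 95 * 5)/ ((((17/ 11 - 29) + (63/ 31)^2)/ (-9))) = 1446969051/ 7890016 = 183.39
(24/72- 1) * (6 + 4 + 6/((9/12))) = -12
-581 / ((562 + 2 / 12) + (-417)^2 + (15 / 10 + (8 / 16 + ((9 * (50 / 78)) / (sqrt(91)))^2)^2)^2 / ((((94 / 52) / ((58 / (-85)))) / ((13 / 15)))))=-15365567147758988533100 / 4613624230763589797869983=-0.00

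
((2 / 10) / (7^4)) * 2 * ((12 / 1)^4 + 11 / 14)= 3.45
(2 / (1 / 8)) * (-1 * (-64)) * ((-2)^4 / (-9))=-16384 / 9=-1820.44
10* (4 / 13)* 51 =2040 / 13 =156.92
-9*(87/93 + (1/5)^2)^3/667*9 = -0.11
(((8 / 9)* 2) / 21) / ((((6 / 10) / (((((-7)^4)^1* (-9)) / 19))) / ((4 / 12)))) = -27440 / 513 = -53.49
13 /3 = 4.33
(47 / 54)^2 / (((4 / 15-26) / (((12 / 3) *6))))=-11045 / 15633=-0.71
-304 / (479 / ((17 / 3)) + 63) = -2.06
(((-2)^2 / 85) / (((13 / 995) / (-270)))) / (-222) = 35820 / 8177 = 4.38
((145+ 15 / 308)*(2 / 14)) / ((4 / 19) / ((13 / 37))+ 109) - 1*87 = -86.81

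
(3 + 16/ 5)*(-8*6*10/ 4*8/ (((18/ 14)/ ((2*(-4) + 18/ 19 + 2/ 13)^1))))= 31936.78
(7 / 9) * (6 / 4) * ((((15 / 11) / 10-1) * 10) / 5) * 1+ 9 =461 / 66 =6.98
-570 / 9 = -190 / 3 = -63.33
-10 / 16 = -5 / 8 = -0.62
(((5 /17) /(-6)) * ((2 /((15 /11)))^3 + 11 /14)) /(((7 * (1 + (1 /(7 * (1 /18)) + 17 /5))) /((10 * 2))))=-186197 /2351916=-0.08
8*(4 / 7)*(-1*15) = -480 / 7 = -68.57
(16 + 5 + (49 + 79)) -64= 85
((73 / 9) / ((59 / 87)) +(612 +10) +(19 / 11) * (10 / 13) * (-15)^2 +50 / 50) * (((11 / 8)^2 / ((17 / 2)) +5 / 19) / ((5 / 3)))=59320148223 / 218012080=272.10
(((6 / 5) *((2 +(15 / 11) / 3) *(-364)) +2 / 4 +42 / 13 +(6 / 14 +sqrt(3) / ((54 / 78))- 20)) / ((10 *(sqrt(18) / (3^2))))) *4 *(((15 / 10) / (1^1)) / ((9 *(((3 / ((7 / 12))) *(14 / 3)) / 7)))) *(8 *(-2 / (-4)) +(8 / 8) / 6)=sqrt(2) *(-98016669 +130130 *sqrt(3)) / 741312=-186.56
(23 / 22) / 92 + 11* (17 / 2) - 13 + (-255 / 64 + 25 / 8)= 56075 / 704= 79.65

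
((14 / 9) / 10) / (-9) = -7 / 405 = -0.02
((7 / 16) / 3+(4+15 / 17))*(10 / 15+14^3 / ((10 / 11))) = 92904229 / 6120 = 15180.43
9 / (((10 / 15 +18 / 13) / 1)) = 351 / 80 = 4.39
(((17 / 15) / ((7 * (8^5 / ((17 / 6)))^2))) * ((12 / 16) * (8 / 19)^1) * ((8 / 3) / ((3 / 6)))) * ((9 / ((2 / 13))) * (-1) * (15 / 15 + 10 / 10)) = -63869 / 267764367360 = -0.00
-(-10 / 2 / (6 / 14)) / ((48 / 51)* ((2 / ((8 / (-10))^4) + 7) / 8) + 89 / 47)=3.54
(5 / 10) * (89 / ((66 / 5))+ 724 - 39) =45655 / 132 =345.87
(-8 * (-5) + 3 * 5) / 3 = 55 / 3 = 18.33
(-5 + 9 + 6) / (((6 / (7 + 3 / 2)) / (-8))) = -340 / 3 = -113.33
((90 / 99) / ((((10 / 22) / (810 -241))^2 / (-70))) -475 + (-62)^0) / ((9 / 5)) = -498594310 / 9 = -55399367.78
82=82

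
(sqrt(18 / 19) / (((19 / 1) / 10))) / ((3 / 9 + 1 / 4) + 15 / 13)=4680 * sqrt(38) / 97831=0.29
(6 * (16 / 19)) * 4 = 384 / 19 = 20.21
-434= -434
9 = 9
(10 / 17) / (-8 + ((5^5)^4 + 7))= 5 / 810623168945304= 0.00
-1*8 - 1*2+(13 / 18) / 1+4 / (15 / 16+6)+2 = -6.70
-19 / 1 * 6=-114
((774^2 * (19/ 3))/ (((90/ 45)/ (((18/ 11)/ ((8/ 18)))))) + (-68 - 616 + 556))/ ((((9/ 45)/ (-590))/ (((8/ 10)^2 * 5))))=-725276040160/ 11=-65934185469.09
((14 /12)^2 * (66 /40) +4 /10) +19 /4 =355 /48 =7.40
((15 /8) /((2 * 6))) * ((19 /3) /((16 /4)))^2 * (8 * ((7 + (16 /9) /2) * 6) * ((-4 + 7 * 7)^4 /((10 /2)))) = 3892708125 /32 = 121647128.91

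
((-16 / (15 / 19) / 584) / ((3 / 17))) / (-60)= 0.00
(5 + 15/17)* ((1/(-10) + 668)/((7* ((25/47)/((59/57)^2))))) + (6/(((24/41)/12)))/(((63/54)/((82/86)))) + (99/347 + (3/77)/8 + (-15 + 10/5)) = 1218.33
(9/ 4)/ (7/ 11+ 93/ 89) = 8811/ 6584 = 1.34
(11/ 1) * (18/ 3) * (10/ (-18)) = -110/ 3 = -36.67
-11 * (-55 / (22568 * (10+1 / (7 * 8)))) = 55 / 20553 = 0.00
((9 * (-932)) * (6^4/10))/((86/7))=-19023984/215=-88483.65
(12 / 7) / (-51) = -0.03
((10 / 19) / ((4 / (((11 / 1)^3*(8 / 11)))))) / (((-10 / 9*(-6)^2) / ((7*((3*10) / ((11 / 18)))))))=-20790 / 19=-1094.21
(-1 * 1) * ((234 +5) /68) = -239 /68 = -3.51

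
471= 471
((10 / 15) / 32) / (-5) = -1 / 240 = -0.00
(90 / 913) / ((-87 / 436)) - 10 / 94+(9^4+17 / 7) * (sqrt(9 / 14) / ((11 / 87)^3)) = -747145 / 1244419+45381392748 * sqrt(14) / 65219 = 2603560.07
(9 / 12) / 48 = 1 / 64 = 0.02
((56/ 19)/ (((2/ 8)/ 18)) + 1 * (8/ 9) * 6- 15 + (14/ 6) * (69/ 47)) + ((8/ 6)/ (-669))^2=740881752224/ 3597047757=205.97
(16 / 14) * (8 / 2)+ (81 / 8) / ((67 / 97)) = 72151 / 3752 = 19.23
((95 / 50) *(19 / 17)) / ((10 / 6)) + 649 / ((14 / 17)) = 2348303 / 2975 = 789.35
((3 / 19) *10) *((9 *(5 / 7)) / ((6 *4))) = 225 / 532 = 0.42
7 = 7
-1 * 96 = -96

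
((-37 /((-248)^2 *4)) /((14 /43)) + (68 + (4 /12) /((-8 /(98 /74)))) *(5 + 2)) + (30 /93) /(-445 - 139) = 13273660108127 /27908547072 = 475.61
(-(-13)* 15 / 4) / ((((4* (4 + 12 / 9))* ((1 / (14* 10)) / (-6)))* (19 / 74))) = -2272725 / 304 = -7476.07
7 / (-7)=-1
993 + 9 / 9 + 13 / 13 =995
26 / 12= 2.17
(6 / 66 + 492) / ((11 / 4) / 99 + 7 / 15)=974340 / 979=995.24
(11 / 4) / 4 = 11 / 16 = 0.69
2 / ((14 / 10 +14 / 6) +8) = 15 / 88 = 0.17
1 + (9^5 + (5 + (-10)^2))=59155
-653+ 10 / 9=-5867 / 9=-651.89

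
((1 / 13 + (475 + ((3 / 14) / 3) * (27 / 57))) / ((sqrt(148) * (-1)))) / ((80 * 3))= -1642933 * sqrt(37) / 61414080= -0.16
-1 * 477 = -477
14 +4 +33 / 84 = 515 / 28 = 18.39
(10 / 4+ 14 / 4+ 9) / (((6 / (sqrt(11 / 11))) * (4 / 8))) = 5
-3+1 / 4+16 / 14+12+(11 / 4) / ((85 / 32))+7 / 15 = 84929 / 7140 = 11.89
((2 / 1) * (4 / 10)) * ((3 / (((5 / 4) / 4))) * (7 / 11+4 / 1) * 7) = 68544 / 275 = 249.25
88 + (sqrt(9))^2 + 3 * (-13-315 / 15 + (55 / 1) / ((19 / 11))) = 1720 / 19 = 90.53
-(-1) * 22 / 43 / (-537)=-22 / 23091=-0.00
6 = 6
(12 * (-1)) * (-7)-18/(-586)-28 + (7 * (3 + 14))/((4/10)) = 207169/586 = 353.53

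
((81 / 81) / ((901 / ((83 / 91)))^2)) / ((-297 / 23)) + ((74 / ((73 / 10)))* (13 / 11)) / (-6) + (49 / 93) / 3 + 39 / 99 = -6448097561530979 / 4518282382604991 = -1.43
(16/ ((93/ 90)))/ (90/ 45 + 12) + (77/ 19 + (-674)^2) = 1873001217/ 4123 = 454281.16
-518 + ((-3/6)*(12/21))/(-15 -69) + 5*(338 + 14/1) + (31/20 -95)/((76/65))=51930989/44688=1162.08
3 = 3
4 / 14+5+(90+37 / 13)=8930 / 91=98.13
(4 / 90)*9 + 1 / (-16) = 27 / 80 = 0.34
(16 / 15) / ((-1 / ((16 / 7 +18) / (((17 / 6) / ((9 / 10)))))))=-20448 / 2975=-6.87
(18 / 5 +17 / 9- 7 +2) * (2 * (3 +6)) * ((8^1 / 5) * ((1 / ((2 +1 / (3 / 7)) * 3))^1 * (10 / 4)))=176 / 65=2.71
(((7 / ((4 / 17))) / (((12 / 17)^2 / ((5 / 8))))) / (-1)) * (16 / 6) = -171955 / 1728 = -99.51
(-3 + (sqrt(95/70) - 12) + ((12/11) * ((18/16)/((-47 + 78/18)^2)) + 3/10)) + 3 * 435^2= sqrt(266)/14 + 1023060100287/1802240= 567661.47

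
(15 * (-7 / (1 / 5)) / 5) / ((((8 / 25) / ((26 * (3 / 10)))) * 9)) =-2275 / 8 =-284.38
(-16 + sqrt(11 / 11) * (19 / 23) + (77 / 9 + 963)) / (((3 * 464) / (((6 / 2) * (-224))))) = -2771594 / 6003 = -461.70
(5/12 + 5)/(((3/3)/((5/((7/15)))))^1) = 1625/28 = 58.04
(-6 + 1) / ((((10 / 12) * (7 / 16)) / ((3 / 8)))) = -36 / 7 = -5.14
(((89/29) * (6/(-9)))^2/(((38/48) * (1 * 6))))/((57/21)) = 887152/2732409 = 0.32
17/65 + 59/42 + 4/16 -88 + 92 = 32303/5460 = 5.92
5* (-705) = -3525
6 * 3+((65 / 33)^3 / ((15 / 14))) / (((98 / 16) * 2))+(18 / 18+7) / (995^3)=13814282232039166 / 743413351440375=18.58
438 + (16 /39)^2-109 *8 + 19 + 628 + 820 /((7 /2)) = 4764043 /10647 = 447.45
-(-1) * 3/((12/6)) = 3/2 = 1.50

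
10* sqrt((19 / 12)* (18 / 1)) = 5* sqrt(114) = 53.39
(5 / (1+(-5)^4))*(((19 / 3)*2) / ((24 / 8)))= 95 / 2817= 0.03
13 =13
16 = 16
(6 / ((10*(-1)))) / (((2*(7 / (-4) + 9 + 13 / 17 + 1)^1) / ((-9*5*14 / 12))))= 1071 / 613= 1.75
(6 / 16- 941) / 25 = -301 / 8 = -37.62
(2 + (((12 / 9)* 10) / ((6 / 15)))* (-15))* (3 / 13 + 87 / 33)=-204180 / 143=-1427.83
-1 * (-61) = 61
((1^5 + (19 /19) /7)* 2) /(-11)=-16 /77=-0.21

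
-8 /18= -4 /9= -0.44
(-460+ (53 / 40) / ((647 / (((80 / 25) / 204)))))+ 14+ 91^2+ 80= 13058562803 / 1649850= 7915.00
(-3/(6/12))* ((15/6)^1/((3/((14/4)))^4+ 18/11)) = -6.89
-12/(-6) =2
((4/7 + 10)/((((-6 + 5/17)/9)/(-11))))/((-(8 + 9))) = -7326/679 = -10.79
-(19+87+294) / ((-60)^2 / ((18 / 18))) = -1 / 9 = -0.11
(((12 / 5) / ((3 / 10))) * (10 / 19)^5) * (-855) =-36000000 / 130321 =-276.24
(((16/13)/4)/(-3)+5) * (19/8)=3629/312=11.63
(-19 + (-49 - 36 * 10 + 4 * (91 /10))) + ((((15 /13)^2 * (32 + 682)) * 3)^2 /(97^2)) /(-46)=-12682696546516 /30904001635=-410.39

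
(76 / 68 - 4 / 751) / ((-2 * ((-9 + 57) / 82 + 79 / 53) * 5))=-30858773 / 575919370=-0.05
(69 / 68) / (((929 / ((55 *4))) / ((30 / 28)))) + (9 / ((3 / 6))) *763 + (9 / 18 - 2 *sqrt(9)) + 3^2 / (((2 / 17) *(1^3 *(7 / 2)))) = 1520144195 / 110551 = 13750.61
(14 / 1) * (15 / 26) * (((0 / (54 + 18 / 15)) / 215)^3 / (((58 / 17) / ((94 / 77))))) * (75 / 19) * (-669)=0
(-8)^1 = -8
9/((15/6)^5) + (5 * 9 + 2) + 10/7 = 1061391/21875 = 48.52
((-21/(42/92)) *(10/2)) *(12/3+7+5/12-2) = -12995/6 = -2165.83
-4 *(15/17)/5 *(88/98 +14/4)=-3.10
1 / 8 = 0.12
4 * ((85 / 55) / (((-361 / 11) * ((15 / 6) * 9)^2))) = -272 / 731025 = -0.00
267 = 267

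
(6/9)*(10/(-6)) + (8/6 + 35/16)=2.41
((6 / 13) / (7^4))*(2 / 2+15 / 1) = 96 / 31213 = 0.00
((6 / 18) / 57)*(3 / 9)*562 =562 / 513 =1.10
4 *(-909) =-3636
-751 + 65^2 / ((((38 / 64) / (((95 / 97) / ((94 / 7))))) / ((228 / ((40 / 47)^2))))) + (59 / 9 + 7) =141972776 / 873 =162626.32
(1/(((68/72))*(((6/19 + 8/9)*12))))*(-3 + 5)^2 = 513/1751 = 0.29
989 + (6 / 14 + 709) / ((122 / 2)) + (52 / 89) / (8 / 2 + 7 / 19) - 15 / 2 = 6266002223 / 6308498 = 993.26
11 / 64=0.17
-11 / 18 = -0.61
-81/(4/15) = -303.75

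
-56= -56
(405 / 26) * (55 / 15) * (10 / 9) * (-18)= -14850 / 13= -1142.31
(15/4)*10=75/2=37.50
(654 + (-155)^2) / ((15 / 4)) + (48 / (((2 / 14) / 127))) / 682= 33982196 / 5115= 6643.64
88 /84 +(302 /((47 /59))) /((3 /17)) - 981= 1153129 /987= 1168.32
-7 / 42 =-1 / 6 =-0.17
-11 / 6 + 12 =61 / 6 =10.17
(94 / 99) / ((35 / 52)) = 4888 / 3465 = 1.41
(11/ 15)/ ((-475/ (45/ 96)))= -11/ 15200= -0.00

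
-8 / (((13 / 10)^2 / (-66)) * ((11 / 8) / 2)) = 76800 / 169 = 454.44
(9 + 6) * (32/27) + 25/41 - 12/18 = 6539/369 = 17.72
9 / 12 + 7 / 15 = 73 / 60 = 1.22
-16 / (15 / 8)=-128 / 15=-8.53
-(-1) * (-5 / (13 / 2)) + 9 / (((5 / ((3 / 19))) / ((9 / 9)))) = -599 / 1235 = -0.49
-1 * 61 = -61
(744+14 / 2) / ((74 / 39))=29289 / 74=395.80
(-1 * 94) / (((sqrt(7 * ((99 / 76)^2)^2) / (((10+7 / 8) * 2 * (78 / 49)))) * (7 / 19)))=-1944553936 * sqrt(7) / 2614689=-1967.66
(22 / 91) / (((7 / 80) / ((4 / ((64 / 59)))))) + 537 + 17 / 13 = 349392 / 637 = 548.50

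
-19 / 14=-1.36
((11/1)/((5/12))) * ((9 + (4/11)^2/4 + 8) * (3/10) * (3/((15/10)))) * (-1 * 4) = -296784/275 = -1079.21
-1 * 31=-31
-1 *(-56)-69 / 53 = 2899 / 53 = 54.70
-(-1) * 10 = 10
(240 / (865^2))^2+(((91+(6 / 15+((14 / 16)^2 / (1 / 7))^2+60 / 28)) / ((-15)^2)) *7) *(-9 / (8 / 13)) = -204108268893961767 / 3668971687936000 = -55.63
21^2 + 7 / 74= 32641 / 74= 441.09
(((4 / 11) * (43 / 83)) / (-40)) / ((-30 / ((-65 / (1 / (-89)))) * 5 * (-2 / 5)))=-49751 / 109560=-0.45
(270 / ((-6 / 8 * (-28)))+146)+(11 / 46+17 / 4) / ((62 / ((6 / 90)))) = 95145611 / 598920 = 158.86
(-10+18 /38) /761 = -0.01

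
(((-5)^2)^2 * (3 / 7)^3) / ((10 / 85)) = 286875 / 686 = 418.19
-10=-10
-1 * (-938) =938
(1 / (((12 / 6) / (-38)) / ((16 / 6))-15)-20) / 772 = -11453 / 440619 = -0.03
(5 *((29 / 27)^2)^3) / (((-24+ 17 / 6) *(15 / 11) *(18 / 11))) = -71973621841 / 442821618927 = -0.16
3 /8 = 0.38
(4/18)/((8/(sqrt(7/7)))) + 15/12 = 23/18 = 1.28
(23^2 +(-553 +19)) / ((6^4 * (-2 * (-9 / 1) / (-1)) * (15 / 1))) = 1 / 69984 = 0.00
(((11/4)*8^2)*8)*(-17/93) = -23936/93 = -257.38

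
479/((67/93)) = 44547/67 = 664.88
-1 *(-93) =93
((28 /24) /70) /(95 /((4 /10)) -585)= -1 /20850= -0.00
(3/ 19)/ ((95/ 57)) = 9/ 95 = 0.09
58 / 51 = 1.14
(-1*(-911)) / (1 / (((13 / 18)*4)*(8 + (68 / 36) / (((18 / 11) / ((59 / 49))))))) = 882741691 / 35721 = 24712.12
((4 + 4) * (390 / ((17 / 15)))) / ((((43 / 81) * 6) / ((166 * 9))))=943909200 / 731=1291257.46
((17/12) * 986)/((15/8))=744.98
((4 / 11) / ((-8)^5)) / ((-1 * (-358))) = -1 / 32260096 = -0.00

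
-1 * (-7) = 7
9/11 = 0.82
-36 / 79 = -0.46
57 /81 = 19 /27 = 0.70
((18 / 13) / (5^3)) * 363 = 6534 / 1625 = 4.02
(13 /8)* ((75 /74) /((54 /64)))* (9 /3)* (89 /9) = 57850 /999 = 57.91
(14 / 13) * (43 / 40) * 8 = 9.26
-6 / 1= -6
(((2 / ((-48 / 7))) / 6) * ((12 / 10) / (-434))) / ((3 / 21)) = 7 / 7440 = 0.00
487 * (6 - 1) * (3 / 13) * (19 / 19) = 7305 / 13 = 561.92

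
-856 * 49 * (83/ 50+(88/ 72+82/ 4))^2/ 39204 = -290232776806/ 496175625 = -584.94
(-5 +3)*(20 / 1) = -40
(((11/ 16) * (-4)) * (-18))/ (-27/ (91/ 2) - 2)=-9009/ 472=-19.09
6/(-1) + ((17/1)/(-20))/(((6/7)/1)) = -839/120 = -6.99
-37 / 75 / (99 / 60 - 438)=148 / 130905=0.00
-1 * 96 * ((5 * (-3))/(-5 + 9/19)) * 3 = -41040/43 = -954.42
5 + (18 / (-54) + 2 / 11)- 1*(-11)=523 / 33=15.85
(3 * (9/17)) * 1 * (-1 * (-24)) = 648/17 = 38.12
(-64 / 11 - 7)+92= 871 / 11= 79.18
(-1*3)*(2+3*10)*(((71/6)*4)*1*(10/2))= -22720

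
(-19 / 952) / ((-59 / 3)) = 0.00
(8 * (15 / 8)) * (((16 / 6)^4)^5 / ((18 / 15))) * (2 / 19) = 28823037615171174400 / 66248903619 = 435071918.79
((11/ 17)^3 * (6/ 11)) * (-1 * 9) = -6534/ 4913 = -1.33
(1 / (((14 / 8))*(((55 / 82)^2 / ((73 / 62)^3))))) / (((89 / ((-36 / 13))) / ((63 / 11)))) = -423751549896 / 1146928922425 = -0.37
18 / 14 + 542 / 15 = 3929 / 105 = 37.42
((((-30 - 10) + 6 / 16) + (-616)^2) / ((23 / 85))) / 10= 51600627 / 368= 140219.10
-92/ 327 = -0.28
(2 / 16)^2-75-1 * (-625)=35201 / 64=550.02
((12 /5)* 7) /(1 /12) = 1008 /5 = 201.60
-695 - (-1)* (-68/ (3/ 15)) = -1035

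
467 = 467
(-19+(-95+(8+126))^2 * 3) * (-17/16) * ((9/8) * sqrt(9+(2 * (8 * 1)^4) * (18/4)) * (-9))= 293301 * sqrt(4097)/2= 9386777.64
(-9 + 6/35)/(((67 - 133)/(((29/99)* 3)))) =2987/25410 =0.12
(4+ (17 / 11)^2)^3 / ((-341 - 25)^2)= 461889917 / 237311225316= 0.00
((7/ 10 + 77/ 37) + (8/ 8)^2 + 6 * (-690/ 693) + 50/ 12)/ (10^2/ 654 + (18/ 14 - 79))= -9193823/ 361289830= -0.03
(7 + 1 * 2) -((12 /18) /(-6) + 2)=7.11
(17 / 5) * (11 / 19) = 187 / 95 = 1.97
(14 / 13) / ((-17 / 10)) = -140 / 221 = -0.63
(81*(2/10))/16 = 81/80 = 1.01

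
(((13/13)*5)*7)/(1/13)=455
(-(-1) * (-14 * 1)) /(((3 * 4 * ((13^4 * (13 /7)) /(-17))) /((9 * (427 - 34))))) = 982107 /742586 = 1.32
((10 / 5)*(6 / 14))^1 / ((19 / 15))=90 / 133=0.68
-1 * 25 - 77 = -102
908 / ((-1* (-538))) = 1.69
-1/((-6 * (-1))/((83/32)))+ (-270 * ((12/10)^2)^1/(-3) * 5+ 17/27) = 1120085/1728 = 648.20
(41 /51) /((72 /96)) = 164 /153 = 1.07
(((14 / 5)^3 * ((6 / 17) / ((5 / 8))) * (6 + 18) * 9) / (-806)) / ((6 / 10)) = -4741632 / 856375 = -5.54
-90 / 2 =-45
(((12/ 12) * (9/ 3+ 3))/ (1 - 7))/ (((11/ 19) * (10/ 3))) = -57/ 110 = -0.52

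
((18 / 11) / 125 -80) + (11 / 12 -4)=-1370659 / 16500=-83.07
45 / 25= 9 / 5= 1.80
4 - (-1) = 5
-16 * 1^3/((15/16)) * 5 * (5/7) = -1280/21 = -60.95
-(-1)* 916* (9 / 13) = 634.15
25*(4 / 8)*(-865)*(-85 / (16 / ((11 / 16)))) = 20219375 / 512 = 39490.97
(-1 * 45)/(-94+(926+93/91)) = -819/15161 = -0.05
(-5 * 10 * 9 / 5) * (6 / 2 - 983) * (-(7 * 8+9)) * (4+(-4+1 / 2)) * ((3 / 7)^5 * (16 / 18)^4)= -26624000 / 1029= -25873.66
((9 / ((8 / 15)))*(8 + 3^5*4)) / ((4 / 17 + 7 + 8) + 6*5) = 365.59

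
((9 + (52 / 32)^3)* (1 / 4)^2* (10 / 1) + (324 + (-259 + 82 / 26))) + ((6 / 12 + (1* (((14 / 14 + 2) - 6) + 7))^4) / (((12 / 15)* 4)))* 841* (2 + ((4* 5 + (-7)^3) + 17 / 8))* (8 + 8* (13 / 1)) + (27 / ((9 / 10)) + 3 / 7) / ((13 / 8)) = -897373425475629 / 372736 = -2407530867.63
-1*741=-741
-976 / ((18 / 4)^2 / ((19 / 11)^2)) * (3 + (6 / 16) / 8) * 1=-1431365 / 3267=-438.13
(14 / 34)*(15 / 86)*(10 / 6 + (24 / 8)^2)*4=2240 / 731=3.06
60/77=0.78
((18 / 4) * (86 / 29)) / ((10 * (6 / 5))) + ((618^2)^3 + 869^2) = 6462325657923013589 / 116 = 55709703947612186.11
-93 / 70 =-1.33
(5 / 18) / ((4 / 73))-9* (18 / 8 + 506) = -328981 / 72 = -4569.18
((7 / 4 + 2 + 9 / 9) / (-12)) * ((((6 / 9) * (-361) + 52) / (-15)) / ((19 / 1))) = -283 / 1080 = -0.26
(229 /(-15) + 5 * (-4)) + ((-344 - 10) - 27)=-6244 /15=-416.27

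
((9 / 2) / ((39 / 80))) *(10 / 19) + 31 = 8857 / 247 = 35.86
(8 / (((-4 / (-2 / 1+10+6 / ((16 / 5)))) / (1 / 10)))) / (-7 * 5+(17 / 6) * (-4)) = 237 / 5560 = 0.04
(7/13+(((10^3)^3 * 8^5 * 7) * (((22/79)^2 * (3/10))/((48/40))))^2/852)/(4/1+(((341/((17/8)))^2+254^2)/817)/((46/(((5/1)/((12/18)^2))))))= 27191162951673415991296630759411908843658/36338269769097172773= 748278966622603248282.15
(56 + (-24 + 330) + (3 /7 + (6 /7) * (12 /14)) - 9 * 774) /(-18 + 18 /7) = 323539 /756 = 427.96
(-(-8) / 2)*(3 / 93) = 4 / 31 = 0.13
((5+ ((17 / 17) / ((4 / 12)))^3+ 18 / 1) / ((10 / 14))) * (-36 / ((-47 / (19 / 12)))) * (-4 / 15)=-1064 / 47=-22.64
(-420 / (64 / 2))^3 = -2260.99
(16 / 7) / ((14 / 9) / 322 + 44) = 3312 / 63763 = 0.05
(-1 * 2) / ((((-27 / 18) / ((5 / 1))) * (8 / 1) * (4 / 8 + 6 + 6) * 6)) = 1 / 90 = 0.01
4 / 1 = 4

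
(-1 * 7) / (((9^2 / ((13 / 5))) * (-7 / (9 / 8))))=13 / 360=0.04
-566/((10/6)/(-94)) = 159612/5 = 31922.40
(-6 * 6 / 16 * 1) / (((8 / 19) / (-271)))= 46341 / 32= 1448.16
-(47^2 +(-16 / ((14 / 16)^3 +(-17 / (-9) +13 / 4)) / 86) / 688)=-109328229943 / 49492183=-2209.00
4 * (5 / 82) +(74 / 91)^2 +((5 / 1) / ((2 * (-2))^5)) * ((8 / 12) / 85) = 8024556991 / 8865572352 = 0.91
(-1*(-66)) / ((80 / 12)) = 99 / 10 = 9.90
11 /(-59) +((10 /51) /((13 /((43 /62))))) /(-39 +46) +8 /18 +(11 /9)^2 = 401838499 /229186503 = 1.75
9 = 9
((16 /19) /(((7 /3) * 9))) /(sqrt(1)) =16 /399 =0.04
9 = 9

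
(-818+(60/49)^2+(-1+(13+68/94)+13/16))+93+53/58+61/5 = -182439084917/261805040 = -696.85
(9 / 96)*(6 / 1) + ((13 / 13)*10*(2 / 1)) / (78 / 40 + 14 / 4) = 7381 / 1744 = 4.23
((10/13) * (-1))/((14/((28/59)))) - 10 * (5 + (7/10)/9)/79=-364739/545337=-0.67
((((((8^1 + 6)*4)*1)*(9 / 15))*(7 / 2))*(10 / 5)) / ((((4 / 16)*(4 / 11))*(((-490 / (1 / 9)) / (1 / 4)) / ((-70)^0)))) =-0.15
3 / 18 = 1 / 6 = 0.17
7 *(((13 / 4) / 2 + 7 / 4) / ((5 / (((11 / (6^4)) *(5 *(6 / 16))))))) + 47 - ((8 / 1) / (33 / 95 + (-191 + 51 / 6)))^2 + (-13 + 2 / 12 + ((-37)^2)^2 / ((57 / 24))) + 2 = 55171671368172619781 / 69912191198208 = 789156.66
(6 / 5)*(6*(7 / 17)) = 252 / 85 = 2.96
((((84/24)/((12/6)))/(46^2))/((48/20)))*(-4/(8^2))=-35/1625088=-0.00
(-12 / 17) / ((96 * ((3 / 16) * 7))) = -2 / 357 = -0.01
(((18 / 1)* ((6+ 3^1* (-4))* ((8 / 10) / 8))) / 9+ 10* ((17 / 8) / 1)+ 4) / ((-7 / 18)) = -4329 / 70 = -61.84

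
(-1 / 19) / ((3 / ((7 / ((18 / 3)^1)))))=-0.02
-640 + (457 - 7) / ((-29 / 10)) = -795.17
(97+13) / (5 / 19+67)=1045 / 639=1.64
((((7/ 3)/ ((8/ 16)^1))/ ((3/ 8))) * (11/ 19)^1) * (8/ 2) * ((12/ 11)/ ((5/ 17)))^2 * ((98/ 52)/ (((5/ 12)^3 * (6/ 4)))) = 6886.12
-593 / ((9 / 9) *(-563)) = 593 / 563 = 1.05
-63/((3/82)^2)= -47068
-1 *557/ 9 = -557/ 9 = -61.89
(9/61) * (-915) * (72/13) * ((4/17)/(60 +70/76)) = -295488/102323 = -2.89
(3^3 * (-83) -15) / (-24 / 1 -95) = 18.96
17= 17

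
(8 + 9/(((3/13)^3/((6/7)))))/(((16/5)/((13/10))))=28925/112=258.26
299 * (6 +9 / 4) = 9867 / 4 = 2466.75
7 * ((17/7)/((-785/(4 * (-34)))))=2.95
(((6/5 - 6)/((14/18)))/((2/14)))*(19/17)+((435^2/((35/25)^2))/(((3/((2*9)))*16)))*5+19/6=18090130861/99960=180973.70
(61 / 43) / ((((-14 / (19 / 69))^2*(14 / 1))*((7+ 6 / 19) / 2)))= 418399 / 39042313884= 0.00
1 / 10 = 0.10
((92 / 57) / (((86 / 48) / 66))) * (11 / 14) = 267168 / 5719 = 46.72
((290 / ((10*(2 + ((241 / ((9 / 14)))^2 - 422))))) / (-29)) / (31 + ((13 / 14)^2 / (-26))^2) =-55566 / 241374600757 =-0.00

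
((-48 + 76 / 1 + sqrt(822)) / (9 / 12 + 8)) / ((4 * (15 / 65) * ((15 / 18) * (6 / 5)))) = 52 / 15 + 13 * sqrt(822) / 105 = 7.02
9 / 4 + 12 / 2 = 33 / 4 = 8.25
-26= -26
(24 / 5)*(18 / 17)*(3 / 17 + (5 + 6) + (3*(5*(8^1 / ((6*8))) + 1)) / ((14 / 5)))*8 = 1080864 / 2023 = 534.29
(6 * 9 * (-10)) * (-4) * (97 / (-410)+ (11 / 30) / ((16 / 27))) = 67689 / 82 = 825.48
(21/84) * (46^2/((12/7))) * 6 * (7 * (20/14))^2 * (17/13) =3147550/13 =242119.23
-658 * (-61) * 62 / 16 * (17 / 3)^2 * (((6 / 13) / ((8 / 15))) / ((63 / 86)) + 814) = 3810770863439 / 936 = 4071336392.56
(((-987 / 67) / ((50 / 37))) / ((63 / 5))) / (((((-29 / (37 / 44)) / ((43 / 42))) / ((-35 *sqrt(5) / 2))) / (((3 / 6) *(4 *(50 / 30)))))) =-13833745 *sqrt(5) / 9233136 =-3.35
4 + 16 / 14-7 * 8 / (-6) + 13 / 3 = 395 / 21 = 18.81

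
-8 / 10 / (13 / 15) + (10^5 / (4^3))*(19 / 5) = 154351 / 26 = 5936.58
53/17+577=9862/17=580.12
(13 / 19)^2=0.47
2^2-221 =-217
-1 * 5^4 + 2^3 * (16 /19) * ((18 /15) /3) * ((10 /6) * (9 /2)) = -11491 /19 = -604.79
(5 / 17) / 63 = 5 / 1071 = 0.00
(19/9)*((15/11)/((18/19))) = 1805/594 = 3.04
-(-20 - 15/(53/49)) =1795/53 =33.87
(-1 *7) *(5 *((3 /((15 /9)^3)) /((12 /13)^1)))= -2457 /100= -24.57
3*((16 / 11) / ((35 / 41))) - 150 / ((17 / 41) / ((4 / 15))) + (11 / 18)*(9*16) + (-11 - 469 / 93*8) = -33296887 / 608685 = -54.70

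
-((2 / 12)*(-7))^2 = -49 / 36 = -1.36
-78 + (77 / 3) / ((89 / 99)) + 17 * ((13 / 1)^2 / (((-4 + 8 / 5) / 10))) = -6418831 / 534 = -12020.28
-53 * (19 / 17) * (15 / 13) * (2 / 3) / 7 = -10070 / 1547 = -6.51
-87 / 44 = -1.98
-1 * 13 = -13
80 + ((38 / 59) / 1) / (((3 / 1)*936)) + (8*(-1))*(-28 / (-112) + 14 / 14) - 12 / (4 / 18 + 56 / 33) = 501656621 / 7869420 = 63.75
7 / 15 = 0.47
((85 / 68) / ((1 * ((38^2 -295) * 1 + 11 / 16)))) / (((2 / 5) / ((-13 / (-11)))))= 10 / 3113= 0.00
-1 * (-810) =810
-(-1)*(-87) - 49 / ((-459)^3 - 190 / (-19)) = -8413123454 / 96702569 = -87.00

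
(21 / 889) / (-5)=-0.00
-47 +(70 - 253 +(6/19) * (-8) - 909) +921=-4190/19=-220.53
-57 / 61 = -0.93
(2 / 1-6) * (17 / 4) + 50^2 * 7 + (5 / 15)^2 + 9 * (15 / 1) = 17618.11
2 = 2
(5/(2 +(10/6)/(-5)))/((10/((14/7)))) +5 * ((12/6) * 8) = 403/5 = 80.60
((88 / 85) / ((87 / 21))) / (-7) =-88 / 2465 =-0.04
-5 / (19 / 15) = -75 / 19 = -3.95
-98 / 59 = -1.66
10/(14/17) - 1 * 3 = 64/7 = 9.14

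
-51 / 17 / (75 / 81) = -81 / 25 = -3.24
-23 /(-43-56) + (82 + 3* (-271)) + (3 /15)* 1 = -361631 /495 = -730.57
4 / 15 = 0.27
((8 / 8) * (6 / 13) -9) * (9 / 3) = -333 / 13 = -25.62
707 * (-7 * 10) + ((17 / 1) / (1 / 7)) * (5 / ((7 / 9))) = -48725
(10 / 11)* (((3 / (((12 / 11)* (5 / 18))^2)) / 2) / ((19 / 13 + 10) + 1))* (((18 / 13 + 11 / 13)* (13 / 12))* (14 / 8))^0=143 / 120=1.19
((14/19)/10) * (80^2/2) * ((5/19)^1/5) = 4480/361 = 12.41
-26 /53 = -0.49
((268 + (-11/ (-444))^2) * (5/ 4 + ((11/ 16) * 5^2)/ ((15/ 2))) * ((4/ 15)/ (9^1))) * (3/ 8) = 898153673/ 85162752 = 10.55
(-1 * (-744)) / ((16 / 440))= 20460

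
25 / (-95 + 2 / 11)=-275 / 1043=-0.26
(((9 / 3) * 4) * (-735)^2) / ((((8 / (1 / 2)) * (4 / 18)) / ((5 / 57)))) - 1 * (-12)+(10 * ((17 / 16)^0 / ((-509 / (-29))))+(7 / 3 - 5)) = 37123859419 / 232104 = 159944.94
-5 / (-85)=1 / 17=0.06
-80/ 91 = -0.88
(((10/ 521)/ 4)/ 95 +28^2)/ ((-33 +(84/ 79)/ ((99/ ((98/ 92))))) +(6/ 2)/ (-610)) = -283861254075465/ 11945879118347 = -23.76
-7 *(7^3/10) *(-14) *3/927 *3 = 16807/515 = 32.63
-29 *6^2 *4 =-4176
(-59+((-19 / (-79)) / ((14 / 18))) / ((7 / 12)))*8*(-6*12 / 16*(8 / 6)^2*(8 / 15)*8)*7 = 927076352 / 8295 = 111763.27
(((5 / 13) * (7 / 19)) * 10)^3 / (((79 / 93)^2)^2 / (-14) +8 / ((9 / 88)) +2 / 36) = 22450910950125000 / 617380328899242649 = 0.04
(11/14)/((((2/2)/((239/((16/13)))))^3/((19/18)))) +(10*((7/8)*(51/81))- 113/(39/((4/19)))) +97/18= 4645034987757751/764854272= 6073098.05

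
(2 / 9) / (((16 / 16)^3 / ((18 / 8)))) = 1 / 2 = 0.50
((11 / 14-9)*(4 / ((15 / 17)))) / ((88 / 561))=-6647 / 28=-237.39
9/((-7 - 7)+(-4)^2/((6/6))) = 9/2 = 4.50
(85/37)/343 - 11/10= -138751/126910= -1.09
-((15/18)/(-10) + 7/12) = -1/2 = -0.50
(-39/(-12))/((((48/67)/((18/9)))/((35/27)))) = 30485/2592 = 11.76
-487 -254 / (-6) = -1334 / 3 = -444.67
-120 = -120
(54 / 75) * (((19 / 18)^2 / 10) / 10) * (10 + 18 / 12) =8303 / 90000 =0.09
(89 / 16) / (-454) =-89 / 7264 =-0.01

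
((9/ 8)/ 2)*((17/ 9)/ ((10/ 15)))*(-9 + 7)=-51/ 16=-3.19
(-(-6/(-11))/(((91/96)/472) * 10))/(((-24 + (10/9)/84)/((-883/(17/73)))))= -473164125696/110209385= -4293.32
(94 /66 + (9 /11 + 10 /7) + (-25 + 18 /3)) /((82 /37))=-131017 /18942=-6.92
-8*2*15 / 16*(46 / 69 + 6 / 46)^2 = -15125 / 1587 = -9.53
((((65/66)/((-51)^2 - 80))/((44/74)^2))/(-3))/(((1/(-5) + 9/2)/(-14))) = 3114475/2597119074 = 0.00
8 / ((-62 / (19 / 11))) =-76 / 341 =-0.22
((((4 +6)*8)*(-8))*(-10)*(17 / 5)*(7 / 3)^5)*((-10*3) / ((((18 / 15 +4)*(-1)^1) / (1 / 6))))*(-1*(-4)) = 18286016000 / 3159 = 5788545.74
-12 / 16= -3 / 4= -0.75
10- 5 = 5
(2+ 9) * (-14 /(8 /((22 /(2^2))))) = -847 /8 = -105.88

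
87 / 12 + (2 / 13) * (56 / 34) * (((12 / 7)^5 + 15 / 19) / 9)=930235585 / 120981588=7.69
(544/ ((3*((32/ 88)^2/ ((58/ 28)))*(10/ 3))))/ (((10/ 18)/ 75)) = 1610631/ 14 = 115045.07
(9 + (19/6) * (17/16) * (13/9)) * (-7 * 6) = -83825/144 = -582.12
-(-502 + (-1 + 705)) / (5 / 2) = -404 / 5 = -80.80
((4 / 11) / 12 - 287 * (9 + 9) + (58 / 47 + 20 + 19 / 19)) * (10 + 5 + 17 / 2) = -120877.79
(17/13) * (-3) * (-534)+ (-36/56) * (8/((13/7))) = 27198/13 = 2092.15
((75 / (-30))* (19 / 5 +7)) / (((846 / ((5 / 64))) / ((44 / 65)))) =-33 / 19552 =-0.00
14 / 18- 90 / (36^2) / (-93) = 5213 / 6696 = 0.78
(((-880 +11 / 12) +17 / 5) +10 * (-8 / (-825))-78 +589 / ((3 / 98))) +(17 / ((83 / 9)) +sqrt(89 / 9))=sqrt(89) / 3 +1001867239 / 54780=18292.07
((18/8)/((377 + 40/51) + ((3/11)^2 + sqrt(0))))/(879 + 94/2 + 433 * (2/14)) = 129591/21498882520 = 0.00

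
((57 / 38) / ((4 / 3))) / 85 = 9 / 680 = 0.01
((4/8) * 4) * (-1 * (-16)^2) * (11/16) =-352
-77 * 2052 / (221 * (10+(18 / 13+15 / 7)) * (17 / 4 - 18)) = 402192 / 104635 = 3.84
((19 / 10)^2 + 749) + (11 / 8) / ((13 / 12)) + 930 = 2189043 / 1300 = 1683.88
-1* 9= -9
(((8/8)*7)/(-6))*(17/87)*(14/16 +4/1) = -1547/1392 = -1.11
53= 53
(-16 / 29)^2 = 256 / 841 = 0.30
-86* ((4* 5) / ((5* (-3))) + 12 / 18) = 172 / 3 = 57.33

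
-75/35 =-15/7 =-2.14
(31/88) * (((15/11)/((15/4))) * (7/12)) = 217/2904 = 0.07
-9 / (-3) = 3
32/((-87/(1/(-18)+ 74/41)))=-20656/32103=-0.64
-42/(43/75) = -3150/43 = -73.26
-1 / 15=-0.07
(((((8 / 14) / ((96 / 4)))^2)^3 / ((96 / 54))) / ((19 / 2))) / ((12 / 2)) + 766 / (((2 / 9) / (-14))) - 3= -26843824314381311 / 556221883392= -48261.00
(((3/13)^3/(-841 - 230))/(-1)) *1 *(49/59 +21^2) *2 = 22344/2203591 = 0.01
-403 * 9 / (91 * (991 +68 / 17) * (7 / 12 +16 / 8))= -108 / 6965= -0.02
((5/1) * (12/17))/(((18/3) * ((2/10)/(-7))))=-350/17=-20.59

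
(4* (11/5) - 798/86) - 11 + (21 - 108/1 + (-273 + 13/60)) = -957857/2580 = -371.26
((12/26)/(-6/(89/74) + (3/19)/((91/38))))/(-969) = 623/6439005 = 0.00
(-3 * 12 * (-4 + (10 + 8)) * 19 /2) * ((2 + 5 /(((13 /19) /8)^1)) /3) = -1254456 /13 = -96496.62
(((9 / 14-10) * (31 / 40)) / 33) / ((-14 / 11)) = 4061 / 23520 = 0.17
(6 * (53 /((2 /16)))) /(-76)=-636 /19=-33.47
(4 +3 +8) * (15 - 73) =-870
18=18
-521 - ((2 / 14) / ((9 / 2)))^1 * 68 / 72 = -295424 / 567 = -521.03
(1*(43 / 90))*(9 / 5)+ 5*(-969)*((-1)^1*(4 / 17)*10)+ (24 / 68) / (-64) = 11400.85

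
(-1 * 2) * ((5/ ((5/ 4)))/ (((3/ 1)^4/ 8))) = -64/ 81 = -0.79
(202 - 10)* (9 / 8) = 216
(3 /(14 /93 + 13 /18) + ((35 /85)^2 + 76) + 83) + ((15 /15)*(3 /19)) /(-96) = 13914417145 /85571744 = 162.61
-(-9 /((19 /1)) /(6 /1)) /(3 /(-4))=-2 /19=-0.11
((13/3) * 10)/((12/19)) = 1235/18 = 68.61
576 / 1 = 576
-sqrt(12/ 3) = -2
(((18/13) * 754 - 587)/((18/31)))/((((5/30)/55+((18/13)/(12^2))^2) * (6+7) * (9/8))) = 2593127680/150471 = 17233.40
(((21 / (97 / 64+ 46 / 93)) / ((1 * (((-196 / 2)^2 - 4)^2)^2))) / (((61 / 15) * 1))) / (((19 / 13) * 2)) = 2821 / 27264486604800000000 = 0.00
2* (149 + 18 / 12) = 301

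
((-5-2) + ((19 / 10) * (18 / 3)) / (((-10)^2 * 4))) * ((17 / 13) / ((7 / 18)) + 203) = -261835597 / 182000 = -1438.66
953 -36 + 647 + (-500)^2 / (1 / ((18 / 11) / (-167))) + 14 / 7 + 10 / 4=-3237331 / 3674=-881.15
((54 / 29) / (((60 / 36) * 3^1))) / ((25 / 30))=324 / 725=0.45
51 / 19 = 2.68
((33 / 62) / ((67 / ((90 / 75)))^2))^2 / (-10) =-176418 / 60516335253125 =-0.00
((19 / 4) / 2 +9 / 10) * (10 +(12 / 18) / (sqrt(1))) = 524 / 15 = 34.93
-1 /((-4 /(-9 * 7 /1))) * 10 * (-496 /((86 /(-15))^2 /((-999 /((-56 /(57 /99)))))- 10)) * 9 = -500443555500 /4839907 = -103399.42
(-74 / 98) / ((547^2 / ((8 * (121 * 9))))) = -322344 / 14661241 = -0.02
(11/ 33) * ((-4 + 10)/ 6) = 1/ 3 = 0.33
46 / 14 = 23 / 7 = 3.29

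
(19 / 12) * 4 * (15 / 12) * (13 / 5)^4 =542659 / 1500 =361.77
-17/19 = -0.89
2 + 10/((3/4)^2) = 178/9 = 19.78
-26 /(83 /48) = -1248 /83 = -15.04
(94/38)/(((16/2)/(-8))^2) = 47/19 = 2.47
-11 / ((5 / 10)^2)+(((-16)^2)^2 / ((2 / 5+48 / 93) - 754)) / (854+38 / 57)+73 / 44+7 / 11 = -17204346965 / 411524564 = -41.81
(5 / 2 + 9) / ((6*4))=23 / 48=0.48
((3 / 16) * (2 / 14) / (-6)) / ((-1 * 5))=1 / 1120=0.00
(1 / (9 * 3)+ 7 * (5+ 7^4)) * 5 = 2273675 / 27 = 84210.19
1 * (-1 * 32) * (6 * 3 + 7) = -800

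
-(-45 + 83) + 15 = -23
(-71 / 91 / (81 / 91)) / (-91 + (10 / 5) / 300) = 3550 / 368523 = 0.01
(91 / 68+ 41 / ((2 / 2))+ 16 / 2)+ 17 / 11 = 38809 / 748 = 51.88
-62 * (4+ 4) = -496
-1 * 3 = -3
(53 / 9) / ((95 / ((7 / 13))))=371 / 11115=0.03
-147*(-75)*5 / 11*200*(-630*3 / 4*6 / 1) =-31255875000 / 11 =-2841443181.82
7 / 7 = 1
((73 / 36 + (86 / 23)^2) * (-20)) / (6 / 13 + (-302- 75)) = 3963349 / 4661019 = 0.85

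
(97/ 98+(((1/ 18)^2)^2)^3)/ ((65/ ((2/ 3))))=863174184602609/ 85027106534823936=0.01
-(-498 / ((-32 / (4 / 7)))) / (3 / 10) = -415 / 14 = -29.64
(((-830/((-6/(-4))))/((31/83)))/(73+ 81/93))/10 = -6889/3435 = -2.01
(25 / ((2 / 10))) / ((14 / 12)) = 750 / 7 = 107.14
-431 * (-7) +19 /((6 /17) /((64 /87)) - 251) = 411155475 /136283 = 3016.92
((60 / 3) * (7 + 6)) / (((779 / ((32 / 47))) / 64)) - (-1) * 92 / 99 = 56083916 / 3624687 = 15.47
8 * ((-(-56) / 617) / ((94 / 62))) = 13888 / 28999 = 0.48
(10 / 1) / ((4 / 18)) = 45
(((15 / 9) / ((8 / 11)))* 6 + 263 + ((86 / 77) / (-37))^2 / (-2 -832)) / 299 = 3746869546027 / 4048108396332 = 0.93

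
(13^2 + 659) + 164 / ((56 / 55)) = 13847 / 14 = 989.07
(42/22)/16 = 21/176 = 0.12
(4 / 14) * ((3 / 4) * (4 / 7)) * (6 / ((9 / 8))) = 32 / 49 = 0.65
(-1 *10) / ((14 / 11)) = -7.86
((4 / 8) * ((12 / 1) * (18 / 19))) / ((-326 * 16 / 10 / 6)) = -405 / 6194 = -0.07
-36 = -36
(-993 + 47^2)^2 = 1478656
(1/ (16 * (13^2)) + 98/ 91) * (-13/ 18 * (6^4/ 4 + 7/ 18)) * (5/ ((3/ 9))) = -28348345/ 7488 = -3785.84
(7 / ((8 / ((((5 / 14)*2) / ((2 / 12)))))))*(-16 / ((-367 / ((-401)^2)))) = 9648060 / 367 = 26288.99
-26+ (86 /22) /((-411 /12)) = -39354 /1507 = -26.11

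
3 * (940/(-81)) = -34.81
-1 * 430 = -430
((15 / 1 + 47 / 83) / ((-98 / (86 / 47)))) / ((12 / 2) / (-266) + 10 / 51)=-53833764 / 32140339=-1.67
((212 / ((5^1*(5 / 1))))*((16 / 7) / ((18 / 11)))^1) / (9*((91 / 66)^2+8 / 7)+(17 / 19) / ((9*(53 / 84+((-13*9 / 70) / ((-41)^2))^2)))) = 2248213367241370496 / 5229558253208625375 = 0.43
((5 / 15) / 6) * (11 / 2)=0.31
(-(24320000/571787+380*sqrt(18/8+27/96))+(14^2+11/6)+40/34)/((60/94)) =-702.02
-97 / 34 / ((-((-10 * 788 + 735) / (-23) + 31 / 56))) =62468 / 6814161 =0.01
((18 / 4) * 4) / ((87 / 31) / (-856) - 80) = -477648 / 2122967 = -0.22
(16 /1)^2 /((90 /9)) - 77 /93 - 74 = -22891 /465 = -49.23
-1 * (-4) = 4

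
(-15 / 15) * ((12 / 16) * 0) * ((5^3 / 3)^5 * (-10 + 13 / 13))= 0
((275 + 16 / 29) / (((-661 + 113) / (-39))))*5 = 1558245 / 15892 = 98.05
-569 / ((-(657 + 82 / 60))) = 17070 / 19751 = 0.86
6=6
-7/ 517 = -0.01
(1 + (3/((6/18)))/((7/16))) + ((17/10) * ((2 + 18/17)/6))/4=9151/420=21.79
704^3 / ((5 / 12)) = 4186963968 / 5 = 837392793.60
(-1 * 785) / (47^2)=-785 / 2209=-0.36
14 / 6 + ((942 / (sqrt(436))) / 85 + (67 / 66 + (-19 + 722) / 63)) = 471 * sqrt(109) / 9265 + 20107 / 1386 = 15.04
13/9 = 1.44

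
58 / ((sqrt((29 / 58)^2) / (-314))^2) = 22874272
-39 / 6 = -13 / 2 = -6.50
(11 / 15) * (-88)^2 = 85184 / 15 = 5678.93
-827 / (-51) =16.22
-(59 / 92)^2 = -3481 / 8464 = -0.41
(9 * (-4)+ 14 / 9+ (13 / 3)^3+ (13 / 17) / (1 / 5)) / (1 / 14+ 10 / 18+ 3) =13.99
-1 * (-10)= 10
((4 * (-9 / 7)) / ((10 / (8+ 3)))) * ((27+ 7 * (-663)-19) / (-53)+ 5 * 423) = -23112144 / 1855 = -12459.38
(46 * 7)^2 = 103684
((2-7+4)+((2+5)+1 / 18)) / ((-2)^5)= -109 / 576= -0.19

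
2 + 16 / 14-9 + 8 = 15 / 7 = 2.14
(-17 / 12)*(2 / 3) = -17 / 18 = -0.94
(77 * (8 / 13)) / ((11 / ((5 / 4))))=70 / 13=5.38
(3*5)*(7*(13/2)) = 1365/2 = 682.50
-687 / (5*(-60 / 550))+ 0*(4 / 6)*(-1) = 2519 / 2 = 1259.50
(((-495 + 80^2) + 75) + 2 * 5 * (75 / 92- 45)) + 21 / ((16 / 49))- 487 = 5115.46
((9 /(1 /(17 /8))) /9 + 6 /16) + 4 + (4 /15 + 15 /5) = 293 /30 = 9.77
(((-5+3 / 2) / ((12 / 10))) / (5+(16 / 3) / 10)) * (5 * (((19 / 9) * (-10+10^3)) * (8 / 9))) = -3657500 / 747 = -4896.25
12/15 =4/5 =0.80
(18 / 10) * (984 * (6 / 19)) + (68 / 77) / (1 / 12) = 569.92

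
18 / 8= 9 / 4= 2.25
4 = 4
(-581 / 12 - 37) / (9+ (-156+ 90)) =1025 / 684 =1.50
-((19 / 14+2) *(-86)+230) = 411 / 7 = 58.71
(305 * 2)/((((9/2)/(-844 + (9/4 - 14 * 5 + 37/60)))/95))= -316801060/27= -11733372.59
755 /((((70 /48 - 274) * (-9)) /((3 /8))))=755 /6541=0.12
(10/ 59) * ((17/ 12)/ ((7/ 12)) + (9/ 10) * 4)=1.02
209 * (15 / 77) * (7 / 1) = 285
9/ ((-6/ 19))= -57/ 2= -28.50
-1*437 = -437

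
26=26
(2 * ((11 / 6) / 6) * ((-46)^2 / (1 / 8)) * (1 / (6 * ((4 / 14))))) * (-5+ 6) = 162932 / 27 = 6034.52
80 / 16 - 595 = -590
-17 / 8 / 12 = -17 / 96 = -0.18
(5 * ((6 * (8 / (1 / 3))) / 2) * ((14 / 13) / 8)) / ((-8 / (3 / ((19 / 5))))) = -4725 / 988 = -4.78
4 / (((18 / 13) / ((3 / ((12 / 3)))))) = 13 / 6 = 2.17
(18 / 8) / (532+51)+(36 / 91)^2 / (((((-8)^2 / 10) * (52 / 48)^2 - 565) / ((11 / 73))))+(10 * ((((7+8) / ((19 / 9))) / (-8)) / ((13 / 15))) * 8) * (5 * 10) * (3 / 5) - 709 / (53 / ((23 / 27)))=-44828735501945335405 / 18142631758647396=-2470.91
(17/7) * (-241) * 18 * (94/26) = -3466062/91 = -38088.59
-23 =-23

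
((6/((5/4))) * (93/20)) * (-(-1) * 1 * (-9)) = -5022/25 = -200.88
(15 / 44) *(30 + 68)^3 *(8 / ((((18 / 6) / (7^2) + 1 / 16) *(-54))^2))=1446273274880 / 25150257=57505.31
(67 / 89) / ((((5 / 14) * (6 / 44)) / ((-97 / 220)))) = -45493 / 6675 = -6.82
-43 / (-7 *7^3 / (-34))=-1462 / 2401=-0.61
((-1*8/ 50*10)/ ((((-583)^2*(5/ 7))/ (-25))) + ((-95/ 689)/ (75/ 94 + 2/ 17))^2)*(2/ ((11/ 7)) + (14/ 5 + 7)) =5594433732/ 22114877785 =0.25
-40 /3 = -13.33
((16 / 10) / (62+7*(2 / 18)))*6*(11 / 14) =2376 / 19775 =0.12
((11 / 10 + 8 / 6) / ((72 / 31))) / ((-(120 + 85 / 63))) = -15841 / 1834800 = -0.01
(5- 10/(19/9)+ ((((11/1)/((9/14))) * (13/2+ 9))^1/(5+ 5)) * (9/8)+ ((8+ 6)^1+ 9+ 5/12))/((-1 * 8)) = -244039/36480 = -6.69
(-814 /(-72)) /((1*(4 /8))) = 407 /18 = 22.61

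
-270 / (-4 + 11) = -38.57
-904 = -904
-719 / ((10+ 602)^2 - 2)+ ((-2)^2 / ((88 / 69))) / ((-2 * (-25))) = 12526249 / 205998100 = 0.06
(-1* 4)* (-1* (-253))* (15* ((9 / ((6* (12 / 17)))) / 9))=-21505 / 6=-3584.17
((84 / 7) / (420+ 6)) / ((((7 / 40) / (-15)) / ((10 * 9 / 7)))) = -108000 / 3479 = -31.04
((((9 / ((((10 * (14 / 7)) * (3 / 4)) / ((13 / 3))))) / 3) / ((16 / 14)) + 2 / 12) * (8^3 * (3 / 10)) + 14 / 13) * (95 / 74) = 441997 / 2405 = 183.78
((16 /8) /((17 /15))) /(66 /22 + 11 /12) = 360 /799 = 0.45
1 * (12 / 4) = 3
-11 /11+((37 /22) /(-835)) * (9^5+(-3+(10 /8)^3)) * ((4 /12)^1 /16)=-196258193 /56432640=-3.48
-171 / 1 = -171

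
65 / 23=2.83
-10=-10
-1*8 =-8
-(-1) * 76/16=19/4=4.75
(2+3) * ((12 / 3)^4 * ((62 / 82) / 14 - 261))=-95861120 / 287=-334010.87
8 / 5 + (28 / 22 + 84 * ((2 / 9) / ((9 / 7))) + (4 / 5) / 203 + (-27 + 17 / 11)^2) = 665.33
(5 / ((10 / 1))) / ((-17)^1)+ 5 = 169 / 34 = 4.97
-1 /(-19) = 1 /19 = 0.05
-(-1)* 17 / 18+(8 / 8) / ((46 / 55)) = 443 / 207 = 2.14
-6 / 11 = -0.55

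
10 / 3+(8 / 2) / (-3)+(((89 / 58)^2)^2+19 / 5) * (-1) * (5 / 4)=-438192661 / 45265984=-9.68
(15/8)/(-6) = -5/16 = -0.31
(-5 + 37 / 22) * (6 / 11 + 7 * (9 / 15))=-19053 / 1210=-15.75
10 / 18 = 5 / 9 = 0.56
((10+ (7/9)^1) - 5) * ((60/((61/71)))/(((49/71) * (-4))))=-1310660/8967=-146.16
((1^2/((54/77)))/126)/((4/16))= 11/243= 0.05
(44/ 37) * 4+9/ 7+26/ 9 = 20819/ 2331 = 8.93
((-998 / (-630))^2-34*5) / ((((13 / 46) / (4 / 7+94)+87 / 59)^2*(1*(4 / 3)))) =-13411800013755077444 / 233092587119535675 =-57.54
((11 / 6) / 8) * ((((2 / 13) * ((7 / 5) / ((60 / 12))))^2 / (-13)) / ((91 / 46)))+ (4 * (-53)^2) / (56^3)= 150388339883 / 2351141520000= 0.06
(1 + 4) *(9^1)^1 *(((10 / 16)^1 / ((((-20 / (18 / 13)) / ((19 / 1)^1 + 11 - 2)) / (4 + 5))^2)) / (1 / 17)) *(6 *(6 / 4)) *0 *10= 0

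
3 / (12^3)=1 / 576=0.00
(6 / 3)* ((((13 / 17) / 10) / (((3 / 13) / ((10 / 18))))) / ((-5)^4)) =169 / 286875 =0.00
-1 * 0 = 0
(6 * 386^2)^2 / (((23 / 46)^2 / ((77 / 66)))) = 3729567746688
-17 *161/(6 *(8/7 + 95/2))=-19159/2043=-9.38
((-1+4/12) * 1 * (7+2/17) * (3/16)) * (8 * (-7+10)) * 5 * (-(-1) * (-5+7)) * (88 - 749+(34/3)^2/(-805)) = 141177.01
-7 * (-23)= 161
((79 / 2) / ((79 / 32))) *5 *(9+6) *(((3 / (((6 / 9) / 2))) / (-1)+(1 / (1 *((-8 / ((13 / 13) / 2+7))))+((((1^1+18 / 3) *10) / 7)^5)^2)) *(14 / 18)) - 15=27999999972130 / 3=9333333324043.33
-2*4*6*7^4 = -115248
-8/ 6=-4/ 3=-1.33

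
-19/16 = -1.19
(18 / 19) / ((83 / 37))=666 / 1577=0.42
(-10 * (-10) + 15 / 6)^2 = 42025 / 4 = 10506.25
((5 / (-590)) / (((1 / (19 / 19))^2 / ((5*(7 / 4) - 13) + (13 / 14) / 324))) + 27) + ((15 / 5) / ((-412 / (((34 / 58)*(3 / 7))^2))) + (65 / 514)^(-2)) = 122817906053613413 / 1371238590430800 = 89.57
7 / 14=1 / 2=0.50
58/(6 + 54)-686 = -20551/30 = -685.03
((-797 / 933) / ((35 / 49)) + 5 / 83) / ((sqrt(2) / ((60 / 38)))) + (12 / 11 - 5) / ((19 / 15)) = -645 / 209 - 439732 *sqrt(2) / 490447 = -4.35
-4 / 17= -0.24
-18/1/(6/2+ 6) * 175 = -350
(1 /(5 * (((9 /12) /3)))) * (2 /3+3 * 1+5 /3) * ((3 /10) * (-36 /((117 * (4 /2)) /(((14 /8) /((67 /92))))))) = -10304 /21775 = -0.47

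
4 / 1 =4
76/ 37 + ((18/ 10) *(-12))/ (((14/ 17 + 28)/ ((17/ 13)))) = 632878/ 589225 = 1.07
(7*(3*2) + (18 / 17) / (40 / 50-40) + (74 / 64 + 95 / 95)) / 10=1176309 / 266560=4.41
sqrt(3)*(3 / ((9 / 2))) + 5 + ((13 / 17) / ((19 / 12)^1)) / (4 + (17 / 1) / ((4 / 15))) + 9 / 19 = 2*sqrt(3) / 3 + 479752 / 87533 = 6.64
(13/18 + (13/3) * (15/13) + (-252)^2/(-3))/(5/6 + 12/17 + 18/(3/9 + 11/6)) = -84183541/39171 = -2149.13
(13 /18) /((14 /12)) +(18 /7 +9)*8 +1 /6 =1307 /14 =93.36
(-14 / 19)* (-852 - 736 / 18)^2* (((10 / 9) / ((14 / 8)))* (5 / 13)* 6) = -51661836800 / 60021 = -860729.36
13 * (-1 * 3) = -39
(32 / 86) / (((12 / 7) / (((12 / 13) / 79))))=112 / 44161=0.00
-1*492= -492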